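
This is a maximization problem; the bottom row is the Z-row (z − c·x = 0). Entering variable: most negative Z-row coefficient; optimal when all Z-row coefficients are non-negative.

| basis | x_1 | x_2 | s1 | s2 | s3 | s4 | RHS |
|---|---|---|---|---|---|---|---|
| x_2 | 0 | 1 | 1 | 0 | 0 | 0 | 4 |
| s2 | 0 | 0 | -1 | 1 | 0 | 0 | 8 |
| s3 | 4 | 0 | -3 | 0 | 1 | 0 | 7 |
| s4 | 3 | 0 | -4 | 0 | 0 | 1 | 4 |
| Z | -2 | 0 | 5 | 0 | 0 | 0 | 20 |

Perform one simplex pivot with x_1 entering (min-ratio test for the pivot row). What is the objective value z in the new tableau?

Ratio test on column x_1 — row 1: entry 0 ≤ 0; row 2: entry 0 ≤ 0; row 3: 7/4 = 7/4; row 4: 4/3 = 4/3. Minimum is 4/3 at row 4 (s4 leaves); pivot element 3.
Pivot on row 4; the Z-row RHS becomes 20 − (-2)·(4/3) = 68/3.

68/3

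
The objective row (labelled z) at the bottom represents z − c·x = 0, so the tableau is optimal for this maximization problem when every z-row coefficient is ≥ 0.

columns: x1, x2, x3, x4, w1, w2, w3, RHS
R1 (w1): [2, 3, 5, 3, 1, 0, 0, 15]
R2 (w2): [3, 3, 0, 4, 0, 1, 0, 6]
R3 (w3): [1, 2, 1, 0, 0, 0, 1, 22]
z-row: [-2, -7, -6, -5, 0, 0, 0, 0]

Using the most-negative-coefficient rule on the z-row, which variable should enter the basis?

x2

Negative z-row entries: x1: -2, x2: -7, x3: -6, x4: -5.
The most negative is -7 in column x2, so x2 enters.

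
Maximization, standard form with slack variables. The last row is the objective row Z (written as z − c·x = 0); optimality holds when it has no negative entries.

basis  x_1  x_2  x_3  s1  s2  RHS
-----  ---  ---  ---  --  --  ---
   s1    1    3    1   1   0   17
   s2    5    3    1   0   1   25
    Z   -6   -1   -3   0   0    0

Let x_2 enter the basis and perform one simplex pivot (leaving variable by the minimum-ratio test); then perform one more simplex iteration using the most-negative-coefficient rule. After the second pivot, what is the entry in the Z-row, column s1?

Ratio test on column x_2 — row 1: 17/3 = 17/3; row 2: 25/3 = 25/3. Minimum is 17/3 at row 1 (s1 leaves); pivot element 3.
Divide row 1 by 3; eliminate column x_2 from the other rows.
Second iteration: most negative Z-row entry is -17/3 in column x_1, so x_1 enters.
Ratio test on column x_1 — row 1: (17/3)/(1/3) = 17; row 2: 8/4 = 2. Minimum is 2 at row 2 (s2 leaves); pivot element 4.
Divide row 2 by 4; eliminate column x_1 from the other rows.
After both pivots, the entry at the Z-row, column s1 is -13/12.

-13/12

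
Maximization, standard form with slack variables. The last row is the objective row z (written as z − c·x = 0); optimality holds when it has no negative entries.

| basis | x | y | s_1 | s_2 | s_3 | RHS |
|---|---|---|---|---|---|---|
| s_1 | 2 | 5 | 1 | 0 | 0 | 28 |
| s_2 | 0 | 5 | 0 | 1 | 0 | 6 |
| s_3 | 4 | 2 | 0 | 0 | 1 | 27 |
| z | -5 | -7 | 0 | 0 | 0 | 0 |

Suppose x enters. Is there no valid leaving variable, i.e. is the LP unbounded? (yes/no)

Column x has positive entries in row(s) 1, 3, so the ratio test bounds it — not unbounded.

no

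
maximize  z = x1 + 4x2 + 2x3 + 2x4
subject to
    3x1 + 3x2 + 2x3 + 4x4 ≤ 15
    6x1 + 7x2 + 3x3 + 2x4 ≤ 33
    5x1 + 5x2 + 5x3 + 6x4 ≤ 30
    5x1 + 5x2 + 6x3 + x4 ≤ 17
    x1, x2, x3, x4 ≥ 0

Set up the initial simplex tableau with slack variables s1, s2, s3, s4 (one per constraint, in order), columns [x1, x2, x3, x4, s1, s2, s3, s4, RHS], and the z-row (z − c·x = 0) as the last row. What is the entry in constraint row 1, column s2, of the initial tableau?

Slack s2 belongs to constraint 2; its column is the unit vector e_2, so the entry in row 1 is 0.

0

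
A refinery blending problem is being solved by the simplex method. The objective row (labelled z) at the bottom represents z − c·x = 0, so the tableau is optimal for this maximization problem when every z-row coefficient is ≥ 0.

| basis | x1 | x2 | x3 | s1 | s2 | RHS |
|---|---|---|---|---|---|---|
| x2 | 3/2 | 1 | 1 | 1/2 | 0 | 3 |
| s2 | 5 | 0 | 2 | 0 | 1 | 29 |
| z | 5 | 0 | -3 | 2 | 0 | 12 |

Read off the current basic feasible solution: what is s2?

29

s2 is basic (row 2); its value is the RHS of that row, 29.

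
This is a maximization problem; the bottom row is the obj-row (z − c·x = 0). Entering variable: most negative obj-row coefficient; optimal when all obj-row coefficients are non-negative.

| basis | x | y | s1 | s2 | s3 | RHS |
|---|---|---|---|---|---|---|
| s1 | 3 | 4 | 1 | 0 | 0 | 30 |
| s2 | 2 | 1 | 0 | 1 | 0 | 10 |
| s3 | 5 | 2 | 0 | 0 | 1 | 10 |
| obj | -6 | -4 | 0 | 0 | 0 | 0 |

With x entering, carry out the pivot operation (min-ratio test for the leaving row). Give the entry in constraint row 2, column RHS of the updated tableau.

Ratio test on column x — row 1: 30/3 = 10; row 2: 10/2 = 5; row 3: 10/5 = 2. Minimum is 2 at row 3 (s3 leaves); pivot element 5.
Divide row 3 by 5; eliminate column x from the other rows.
Row 2 update in column RHS: 10 − 2·2 = 6.

6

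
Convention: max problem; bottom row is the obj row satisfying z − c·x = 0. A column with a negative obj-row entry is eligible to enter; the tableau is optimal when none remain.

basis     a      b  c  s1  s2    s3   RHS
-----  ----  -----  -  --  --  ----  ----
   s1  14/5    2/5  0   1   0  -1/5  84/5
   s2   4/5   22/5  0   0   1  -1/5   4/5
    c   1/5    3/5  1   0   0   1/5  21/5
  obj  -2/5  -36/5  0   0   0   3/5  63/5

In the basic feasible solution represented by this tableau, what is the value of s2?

s2 is basic (row 2); its value is the RHS of that row, 4/5.

4/5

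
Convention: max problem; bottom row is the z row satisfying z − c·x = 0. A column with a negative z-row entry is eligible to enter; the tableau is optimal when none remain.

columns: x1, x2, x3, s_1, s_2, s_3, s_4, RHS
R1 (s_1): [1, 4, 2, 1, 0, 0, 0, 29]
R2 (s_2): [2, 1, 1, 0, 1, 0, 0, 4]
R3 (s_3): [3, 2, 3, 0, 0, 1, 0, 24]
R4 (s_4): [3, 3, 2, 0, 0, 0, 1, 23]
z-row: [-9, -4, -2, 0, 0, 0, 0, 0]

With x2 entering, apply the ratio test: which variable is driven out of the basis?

s_2

Column x2 entries and ratios — s_1: 29/4 = 29/4; s_2: 4/1 = 4; s_3: 24/2 = 12; s_4: 23/3 = 23/3.
Smallest ratio is 4 in the row of s_2, so s_2 leaves.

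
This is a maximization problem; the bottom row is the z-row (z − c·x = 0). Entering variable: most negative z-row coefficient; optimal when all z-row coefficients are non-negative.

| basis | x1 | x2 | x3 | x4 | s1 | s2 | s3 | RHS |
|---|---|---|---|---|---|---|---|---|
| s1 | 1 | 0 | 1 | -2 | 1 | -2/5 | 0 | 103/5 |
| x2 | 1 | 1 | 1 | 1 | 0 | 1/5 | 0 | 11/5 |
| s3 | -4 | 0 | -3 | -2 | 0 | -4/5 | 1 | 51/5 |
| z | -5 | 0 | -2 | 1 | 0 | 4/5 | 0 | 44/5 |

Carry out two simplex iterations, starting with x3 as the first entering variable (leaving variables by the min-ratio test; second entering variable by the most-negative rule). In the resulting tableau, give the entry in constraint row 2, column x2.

Ratio test on column x3 — row 1: (103/5)/1 = 103/5; row 2: (11/5)/1 = 11/5; row 3: entry -3 ≤ 0. Minimum is 11/5 at row 2 (x2 leaves); pivot element 1.
Divide row 2 by 1; eliminate column x3 from the other rows.
Second iteration: most negative z-row entry is -3 in column x1, so x1 enters.
Ratio test on column x1 — row 1: entry 0 ≤ 0; row 2: (11/5)/1 = 11/5; row 3: entry -1 ≤ 0. Minimum is 11/5 at row 2 (x3 leaves); pivot element 1.
Divide row 2 by 1; eliminate column x1 from the other rows.
After both pivots, the entry at constraint row 2, column x2 is 1.

1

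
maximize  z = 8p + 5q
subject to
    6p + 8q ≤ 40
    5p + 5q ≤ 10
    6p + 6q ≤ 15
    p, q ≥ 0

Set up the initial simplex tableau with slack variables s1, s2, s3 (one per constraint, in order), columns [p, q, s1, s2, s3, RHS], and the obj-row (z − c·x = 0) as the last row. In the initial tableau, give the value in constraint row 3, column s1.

Slack s1 belongs to constraint 1; its column is the unit vector e_1, so the entry in row 3 is 0.

0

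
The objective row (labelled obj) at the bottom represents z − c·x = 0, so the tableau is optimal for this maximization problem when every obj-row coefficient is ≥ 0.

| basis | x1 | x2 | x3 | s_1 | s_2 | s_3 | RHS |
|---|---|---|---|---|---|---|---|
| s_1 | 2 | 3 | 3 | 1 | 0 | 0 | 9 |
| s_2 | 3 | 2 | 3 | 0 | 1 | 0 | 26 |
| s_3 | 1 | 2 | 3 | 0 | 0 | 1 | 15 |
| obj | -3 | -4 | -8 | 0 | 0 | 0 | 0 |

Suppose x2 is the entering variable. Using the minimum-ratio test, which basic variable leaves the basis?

Column x2 entries and ratios — s_1: 9/3 = 3; s_2: 26/2 = 13; s_3: 15/2 = 15/2.
Smallest ratio is 3 in the row of s_1, so s_1 leaves.

s_1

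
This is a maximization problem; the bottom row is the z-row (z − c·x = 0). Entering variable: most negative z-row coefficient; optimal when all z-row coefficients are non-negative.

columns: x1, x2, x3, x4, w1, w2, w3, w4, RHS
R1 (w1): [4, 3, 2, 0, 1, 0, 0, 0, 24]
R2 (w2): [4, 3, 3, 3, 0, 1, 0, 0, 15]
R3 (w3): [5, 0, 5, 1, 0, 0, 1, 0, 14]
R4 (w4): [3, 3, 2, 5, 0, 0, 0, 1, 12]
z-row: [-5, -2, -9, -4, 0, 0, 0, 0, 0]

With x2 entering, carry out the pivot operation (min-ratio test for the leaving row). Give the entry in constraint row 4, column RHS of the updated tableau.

Ratio test on column x2 — row 1: 24/3 = 8; row 2: 15/3 = 5; row 3: entry 0 ≤ 0; row 4: 12/3 = 4. Minimum is 4 at row 4 (w4 leaves); pivot element 3.
Divide row 4 by 3; eliminate column x2 from the other rows.
In the new row 4, the RHS entry is the old entry divided by the pivot: 12/3 = 4.

4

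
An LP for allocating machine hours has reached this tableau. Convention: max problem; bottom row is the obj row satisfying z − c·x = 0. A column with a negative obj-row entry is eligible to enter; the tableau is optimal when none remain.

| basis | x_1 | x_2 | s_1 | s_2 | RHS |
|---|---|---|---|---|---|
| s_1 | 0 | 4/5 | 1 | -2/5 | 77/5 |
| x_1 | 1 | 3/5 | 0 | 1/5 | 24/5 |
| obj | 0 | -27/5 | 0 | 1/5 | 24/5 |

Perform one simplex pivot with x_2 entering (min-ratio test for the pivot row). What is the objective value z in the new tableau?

Ratio test on column x_2 — row 1: (77/5)/(4/5) = 77/4; row 2: (24/5)/(3/5) = 8. Minimum is 8 at row 2 (x_1 leaves); pivot element 3/5.
Pivot on row 2; the obj-row RHS becomes 24/5 − (-27/5)·8 = 48.

48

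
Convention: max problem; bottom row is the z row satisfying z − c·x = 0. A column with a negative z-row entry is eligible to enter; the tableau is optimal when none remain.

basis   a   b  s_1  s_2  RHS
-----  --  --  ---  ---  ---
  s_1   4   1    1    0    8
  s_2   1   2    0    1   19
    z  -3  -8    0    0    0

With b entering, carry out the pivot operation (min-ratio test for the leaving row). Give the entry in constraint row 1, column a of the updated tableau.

Ratio test on column b — row 1: 8/1 = 8; row 2: 19/2 = 19/2. Minimum is 8 at row 1 (s_1 leaves); pivot element 1.
Divide row 1 by 1; eliminate column b from the other rows.
In the new row 1, the a entry is the old entry divided by the pivot: 4/1 = 4.

4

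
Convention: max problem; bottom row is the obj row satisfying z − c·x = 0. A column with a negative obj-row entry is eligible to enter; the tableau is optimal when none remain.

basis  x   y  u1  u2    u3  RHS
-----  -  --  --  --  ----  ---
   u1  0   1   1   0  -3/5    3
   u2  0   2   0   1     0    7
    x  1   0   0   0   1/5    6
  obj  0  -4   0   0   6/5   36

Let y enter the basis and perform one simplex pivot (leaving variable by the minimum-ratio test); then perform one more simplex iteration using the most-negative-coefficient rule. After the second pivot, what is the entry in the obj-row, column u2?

1

Ratio test on column y — row 1: 3/1 = 3; row 2: 7/2 = 7/2; row 3: entry 0 ≤ 0. Minimum is 3 at row 1 (u1 leaves); pivot element 1.
Divide row 1 by 1; eliminate column y from the other rows.
Second iteration: most negative obj-row entry is -6/5 in column u3, so u3 enters.
Ratio test on column u3 — row 1: entry -3/5 ≤ 0; row 2: 1/(6/5) = 5/6; row 3: 6/(1/5) = 30. Minimum is 5/6 at row 2 (u2 leaves); pivot element 6/5.
Divide row 2 by 6/5; eliminate column u3 from the other rows.
After both pivots, the entry at the obj-row, column u2 is 1.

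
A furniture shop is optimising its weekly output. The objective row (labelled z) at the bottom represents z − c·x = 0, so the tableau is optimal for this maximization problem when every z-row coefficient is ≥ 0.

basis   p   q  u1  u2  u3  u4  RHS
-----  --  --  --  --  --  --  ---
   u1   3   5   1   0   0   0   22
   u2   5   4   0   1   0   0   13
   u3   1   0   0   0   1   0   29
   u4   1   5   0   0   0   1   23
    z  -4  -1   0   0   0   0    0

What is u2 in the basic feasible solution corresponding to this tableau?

13

u2 is basic (row 2); its value is the RHS of that row, 13.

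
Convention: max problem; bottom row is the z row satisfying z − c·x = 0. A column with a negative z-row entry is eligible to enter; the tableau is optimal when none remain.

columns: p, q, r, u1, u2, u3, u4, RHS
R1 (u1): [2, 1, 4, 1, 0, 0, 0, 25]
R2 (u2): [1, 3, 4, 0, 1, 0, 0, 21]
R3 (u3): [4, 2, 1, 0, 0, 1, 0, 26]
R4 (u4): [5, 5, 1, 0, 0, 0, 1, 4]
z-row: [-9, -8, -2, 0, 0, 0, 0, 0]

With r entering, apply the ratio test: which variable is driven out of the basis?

Column r entries and ratios — u1: 25/4 = 25/4; u2: 21/4 = 21/4; u3: 26/1 = 26; u4: 4/1 = 4.
Smallest ratio is 4 in the row of u4, so u4 leaves.

u4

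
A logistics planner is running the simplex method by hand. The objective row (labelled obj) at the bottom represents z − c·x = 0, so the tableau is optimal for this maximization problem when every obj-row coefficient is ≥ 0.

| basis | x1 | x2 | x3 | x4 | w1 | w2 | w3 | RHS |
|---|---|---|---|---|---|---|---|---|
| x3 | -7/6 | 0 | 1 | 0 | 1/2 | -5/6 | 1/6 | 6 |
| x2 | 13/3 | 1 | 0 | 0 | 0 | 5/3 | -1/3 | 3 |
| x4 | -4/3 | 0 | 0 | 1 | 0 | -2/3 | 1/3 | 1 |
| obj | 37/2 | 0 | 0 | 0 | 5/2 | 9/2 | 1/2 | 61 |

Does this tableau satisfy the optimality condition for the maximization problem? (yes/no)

yes

Every obj-row coefficient is ≥ 0, so the tableau is optimal.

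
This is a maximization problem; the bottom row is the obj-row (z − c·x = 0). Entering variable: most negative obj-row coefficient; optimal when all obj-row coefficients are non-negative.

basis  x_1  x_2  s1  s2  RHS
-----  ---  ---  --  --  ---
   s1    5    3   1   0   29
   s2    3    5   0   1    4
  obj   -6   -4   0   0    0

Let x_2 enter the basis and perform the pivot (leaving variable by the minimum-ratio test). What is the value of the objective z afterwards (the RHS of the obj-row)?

Ratio test on column x_2 — row 1: 29/3 = 29/3; row 2: 4/5 = 4/5. Minimum is 4/5 at row 2 (s2 leaves); pivot element 5.
Pivot on row 2; the obj-row RHS becomes 0 − (-4)·(4/5) = 16/5.

16/5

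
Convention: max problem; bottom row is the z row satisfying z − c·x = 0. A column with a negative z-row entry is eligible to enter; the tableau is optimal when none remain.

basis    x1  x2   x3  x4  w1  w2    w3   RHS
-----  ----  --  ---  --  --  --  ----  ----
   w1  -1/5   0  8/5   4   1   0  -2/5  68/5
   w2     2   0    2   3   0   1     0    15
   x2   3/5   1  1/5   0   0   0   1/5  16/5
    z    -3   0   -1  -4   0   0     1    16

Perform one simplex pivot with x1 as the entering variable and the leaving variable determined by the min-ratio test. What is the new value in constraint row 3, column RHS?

16/3

Ratio test on column x1 — row 1: entry -1/5 ≤ 0; row 2: 15/2 = 15/2; row 3: (16/5)/(3/5) = 16/3. Minimum is 16/3 at row 3 (x2 leaves); pivot element 3/5.
Divide row 3 by 3/5; eliminate column x1 from the other rows.
In the new row 3, the RHS entry is the old entry divided by the pivot: (16/5)/(3/5) = 16/3.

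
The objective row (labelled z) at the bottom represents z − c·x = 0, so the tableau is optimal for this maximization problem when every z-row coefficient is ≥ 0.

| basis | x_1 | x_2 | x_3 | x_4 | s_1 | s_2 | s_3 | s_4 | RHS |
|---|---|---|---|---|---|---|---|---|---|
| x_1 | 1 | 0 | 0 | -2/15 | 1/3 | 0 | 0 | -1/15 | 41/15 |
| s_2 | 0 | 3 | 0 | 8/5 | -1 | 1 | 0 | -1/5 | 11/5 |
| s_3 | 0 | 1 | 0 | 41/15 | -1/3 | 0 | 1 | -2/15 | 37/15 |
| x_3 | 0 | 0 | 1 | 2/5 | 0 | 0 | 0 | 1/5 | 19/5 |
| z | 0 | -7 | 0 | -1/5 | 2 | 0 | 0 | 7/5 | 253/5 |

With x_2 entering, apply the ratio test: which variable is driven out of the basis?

s_2

Column x_2 entries and ratios — x_1: 0 ≤ 0, skip; s_2: (11/5)/3 = 11/15; s_3: (37/15)/1 = 37/15; x_3: 0 ≤ 0, skip.
Smallest ratio is 11/15 in the row of s_2, so s_2 leaves.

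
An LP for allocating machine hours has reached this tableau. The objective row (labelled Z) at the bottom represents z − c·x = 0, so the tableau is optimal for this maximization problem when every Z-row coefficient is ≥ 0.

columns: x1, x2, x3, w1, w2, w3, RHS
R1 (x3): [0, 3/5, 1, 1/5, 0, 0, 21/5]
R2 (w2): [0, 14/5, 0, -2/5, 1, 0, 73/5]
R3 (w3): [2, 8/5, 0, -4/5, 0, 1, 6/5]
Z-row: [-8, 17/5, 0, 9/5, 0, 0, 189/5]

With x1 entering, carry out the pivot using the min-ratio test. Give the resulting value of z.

Ratio test on column x1 — row 1: entry 0 ≤ 0; row 2: entry 0 ≤ 0; row 3: (6/5)/2 = 3/5. Minimum is 3/5 at row 3 (w3 leaves); pivot element 2.
Pivot on row 3; the Z-row RHS becomes 189/5 − (-8)·(3/5) = 213/5.

213/5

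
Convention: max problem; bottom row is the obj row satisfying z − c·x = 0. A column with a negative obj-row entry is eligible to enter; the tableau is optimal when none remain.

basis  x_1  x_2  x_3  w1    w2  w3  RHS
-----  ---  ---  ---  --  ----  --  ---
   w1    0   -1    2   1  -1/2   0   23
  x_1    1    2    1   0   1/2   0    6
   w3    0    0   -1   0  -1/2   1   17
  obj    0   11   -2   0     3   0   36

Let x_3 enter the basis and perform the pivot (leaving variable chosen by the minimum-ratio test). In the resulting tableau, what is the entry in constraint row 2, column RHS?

Ratio test on column x_3 — row 1: 23/2 = 23/2; row 2: 6/1 = 6; row 3: entry -1 ≤ 0. Minimum is 6 at row 2 (x_1 leaves); pivot element 1.
Divide row 2 by 1; eliminate column x_3 from the other rows.
In the new row 2, the RHS entry is the old entry divided by the pivot: 6/1 = 6.

6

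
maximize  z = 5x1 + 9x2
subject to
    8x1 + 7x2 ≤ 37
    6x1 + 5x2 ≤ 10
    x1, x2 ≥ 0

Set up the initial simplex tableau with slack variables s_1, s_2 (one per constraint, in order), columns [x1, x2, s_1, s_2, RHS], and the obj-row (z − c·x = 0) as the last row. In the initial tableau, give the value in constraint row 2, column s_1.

Slack s_1 belongs to constraint 1; its column is the unit vector e_1, so the entry in row 2 is 0.

0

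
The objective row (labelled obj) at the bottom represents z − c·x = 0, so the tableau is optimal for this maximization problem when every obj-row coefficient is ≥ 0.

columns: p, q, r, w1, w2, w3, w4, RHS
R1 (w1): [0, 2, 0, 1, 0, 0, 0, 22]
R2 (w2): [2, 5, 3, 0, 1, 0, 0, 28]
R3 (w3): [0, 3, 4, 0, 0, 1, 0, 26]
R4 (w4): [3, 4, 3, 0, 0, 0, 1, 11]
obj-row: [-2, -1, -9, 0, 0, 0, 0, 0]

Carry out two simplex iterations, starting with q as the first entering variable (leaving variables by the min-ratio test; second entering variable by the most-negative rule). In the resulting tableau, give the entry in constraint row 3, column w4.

-4/3

Ratio test on column q — row 1: 22/2 = 11; row 2: 28/5 = 28/5; row 3: 26/3 = 26/3; row 4: 11/4 = 11/4. Minimum is 11/4 at row 4 (w4 leaves); pivot element 4.
Divide row 4 by 4; eliminate column q from the other rows.
Second iteration: most negative obj-row entry is -33/4 in column r, so r enters.
Ratio test on column r — row 1: entry -3/2 ≤ 0; row 2: entry -3/4 ≤ 0; row 3: (71/4)/(7/4) = 71/7; row 4: (11/4)/(3/4) = 11/3. Minimum is 11/3 at row 4 (q leaves); pivot element 3/4.
Divide row 4 by 3/4; eliminate column r from the other rows.
After both pivots, the entry at constraint row 3, column w4 is -4/3.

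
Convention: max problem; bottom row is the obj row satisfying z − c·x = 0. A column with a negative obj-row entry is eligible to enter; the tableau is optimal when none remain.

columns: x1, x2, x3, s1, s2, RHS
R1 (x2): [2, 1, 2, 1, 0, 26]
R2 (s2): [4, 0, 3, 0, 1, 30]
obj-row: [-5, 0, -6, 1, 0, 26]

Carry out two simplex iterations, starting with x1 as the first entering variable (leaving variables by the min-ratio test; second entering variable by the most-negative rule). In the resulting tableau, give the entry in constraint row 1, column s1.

1

Ratio test on column x1 — row 1: 26/2 = 13; row 2: 30/4 = 15/2. Minimum is 15/2 at row 2 (s2 leaves); pivot element 4.
Divide row 2 by 4; eliminate column x1 from the other rows.
Second iteration: most negative obj-row entry is -9/4 in column x3, so x3 enters.
Ratio test on column x3 — row 1: 11/(1/2) = 22; row 2: (15/2)/(3/4) = 10. Minimum is 10 at row 2 (x1 leaves); pivot element 3/4.
Divide row 2 by 3/4; eliminate column x3 from the other rows.
After both pivots, the entry at constraint row 1, column s1 is 1.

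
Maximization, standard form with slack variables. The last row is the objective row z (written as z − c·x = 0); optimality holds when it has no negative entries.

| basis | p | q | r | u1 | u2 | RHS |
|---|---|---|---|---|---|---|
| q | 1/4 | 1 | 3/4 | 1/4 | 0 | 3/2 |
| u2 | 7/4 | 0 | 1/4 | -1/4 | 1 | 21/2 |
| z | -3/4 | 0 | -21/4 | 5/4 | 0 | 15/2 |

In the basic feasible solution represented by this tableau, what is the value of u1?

u1 is not in the basis, so in the current basic feasible solution u1 = 0.

0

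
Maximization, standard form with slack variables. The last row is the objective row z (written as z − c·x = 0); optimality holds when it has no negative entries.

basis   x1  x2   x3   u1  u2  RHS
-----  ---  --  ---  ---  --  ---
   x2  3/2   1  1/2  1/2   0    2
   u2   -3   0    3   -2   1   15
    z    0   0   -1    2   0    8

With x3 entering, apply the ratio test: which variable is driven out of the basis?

x2

Column x3 entries and ratios — x2: 2/(1/2) = 4; u2: 15/3 = 5.
Smallest ratio is 4 in the row of x2, so x2 leaves.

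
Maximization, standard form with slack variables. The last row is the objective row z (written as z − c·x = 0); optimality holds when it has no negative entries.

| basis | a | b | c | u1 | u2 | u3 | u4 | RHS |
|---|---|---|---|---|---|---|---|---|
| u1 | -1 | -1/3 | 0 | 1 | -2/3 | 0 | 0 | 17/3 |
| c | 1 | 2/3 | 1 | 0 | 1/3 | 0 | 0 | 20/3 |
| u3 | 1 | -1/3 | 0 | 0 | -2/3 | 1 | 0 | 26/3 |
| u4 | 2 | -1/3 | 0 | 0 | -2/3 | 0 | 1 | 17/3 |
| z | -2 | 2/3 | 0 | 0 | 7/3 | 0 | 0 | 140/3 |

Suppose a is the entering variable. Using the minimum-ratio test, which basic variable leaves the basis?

u4

Column a entries and ratios — u1: -1 ≤ 0, skip; c: (20/3)/1 = 20/3; u3: (26/3)/1 = 26/3; u4: (17/3)/2 = 17/6.
Smallest ratio is 17/6 in the row of u4, so u4 leaves.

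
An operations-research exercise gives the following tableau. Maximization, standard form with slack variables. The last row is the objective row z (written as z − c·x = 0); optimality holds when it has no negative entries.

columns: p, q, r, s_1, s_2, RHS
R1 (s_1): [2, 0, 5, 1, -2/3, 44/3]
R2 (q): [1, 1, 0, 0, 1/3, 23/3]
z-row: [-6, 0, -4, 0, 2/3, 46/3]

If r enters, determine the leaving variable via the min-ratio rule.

Column r entries and ratios — s_1: (44/3)/5 = 44/15; q: 0 ≤ 0, skip.
Smallest ratio is 44/15 in the row of s_1, so s_1 leaves.

s_1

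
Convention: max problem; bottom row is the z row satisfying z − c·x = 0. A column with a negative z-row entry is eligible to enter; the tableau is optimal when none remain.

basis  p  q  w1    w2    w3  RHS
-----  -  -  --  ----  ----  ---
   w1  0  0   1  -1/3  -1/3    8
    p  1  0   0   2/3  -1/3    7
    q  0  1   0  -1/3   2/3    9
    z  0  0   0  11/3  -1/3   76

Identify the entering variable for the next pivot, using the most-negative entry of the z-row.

Negative z-row entries: w3: -1/3.
The most negative is -1/3 in column w3, so w3 enters.

w3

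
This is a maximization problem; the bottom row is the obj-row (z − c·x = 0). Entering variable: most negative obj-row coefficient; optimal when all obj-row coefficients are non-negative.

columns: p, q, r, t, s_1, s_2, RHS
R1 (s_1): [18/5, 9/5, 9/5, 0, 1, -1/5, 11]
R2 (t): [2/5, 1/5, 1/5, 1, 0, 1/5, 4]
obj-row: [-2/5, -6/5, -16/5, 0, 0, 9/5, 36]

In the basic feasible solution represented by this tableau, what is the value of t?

4

t is basic (row 2); its value is the RHS of that row, 4.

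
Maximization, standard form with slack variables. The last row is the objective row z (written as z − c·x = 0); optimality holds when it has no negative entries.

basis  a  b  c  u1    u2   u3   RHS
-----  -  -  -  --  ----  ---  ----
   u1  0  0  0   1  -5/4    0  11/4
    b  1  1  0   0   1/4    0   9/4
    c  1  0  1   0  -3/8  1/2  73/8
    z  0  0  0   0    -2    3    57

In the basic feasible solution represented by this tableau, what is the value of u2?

0

u2 is not in the basis, so in the current basic feasible solution u2 = 0.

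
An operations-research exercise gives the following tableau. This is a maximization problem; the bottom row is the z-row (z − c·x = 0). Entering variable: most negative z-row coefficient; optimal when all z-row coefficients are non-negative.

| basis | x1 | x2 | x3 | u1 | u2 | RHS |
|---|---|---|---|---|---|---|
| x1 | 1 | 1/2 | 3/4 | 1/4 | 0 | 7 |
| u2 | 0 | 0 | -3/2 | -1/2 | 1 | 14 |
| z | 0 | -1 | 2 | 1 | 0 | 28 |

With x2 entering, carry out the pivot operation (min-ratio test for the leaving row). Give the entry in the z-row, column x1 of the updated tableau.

Ratio test on column x2 — row 1: 7/(1/2) = 14; row 2: entry 0 ≤ 0. Minimum is 14 at row 1 (x1 leaves); pivot element 1/2.
Divide row 1 by 1/2; eliminate column x2 from the other rows.
z-row update in column x1: 0 − (-1)·2 = 2.

2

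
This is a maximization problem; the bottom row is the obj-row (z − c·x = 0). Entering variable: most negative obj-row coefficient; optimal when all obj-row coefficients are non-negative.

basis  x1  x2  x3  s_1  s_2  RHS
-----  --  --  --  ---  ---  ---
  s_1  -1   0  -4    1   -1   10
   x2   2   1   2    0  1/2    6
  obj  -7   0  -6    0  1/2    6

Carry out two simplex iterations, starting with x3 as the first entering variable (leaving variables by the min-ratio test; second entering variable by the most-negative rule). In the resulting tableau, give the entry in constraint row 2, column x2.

1/2

Ratio test on column x3 — row 1: entry -4 ≤ 0; row 2: 6/2 = 3. Minimum is 3 at row 2 (x2 leaves); pivot element 2.
Divide row 2 by 2; eliminate column x3 from the other rows.
Second iteration: most negative obj-row entry is -1 in column x1, so x1 enters.
Ratio test on column x1 — row 1: 22/3 = 22/3; row 2: 3/1 = 3. Minimum is 3 at row 2 (x3 leaves); pivot element 1.
Divide row 2 by 1; eliminate column x1 from the other rows.
After both pivots, the entry at constraint row 2, column x2 is 1/2.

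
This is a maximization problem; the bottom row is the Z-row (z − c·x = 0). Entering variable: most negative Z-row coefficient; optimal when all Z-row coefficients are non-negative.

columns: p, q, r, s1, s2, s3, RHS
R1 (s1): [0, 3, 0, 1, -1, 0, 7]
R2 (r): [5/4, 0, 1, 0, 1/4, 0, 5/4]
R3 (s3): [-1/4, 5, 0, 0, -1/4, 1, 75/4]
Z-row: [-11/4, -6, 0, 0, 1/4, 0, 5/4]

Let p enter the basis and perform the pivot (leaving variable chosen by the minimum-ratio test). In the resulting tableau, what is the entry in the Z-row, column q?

-6

Ratio test on column p — row 1: entry 0 ≤ 0; row 2: (5/4)/(5/4) = 1; row 3: entry -1/4 ≤ 0. Minimum is 1 at row 2 (r leaves); pivot element 5/4.
Divide row 2 by 5/4; eliminate column p from the other rows.
Z-row update in column q: -6 − (-11/4)·0 = -6.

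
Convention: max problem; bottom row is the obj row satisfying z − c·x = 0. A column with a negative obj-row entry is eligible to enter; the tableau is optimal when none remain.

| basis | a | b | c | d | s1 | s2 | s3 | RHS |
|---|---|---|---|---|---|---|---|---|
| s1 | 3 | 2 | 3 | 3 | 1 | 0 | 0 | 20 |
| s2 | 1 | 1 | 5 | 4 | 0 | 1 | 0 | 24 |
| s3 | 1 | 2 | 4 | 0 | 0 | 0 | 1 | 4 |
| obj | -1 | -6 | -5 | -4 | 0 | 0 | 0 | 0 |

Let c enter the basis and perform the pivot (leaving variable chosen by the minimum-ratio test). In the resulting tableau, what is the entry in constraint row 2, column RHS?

Ratio test on column c — row 1: 20/3 = 20/3; row 2: 24/5 = 24/5; row 3: 4/4 = 1. Minimum is 1 at row 3 (s3 leaves); pivot element 4.
Divide row 3 by 4; eliminate column c from the other rows.
Row 2 update in column RHS: 24 − 5·1 = 19.

19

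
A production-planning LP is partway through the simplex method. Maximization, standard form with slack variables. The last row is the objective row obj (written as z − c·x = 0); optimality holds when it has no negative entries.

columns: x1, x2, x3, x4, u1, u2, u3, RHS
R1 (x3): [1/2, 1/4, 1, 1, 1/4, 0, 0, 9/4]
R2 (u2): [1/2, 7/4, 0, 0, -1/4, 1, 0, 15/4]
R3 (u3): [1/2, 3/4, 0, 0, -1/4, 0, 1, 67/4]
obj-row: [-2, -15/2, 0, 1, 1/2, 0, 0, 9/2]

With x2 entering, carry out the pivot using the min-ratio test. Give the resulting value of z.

144/7

Ratio test on column x2 — row 1: (9/4)/(1/4) = 9; row 2: (15/4)/(7/4) = 15/7; row 3: (67/4)/(3/4) = 67/3. Minimum is 15/7 at row 2 (u2 leaves); pivot element 7/4.
Pivot on row 2; the obj-row RHS becomes 9/2 − (-15/2)·(15/7) = 144/7.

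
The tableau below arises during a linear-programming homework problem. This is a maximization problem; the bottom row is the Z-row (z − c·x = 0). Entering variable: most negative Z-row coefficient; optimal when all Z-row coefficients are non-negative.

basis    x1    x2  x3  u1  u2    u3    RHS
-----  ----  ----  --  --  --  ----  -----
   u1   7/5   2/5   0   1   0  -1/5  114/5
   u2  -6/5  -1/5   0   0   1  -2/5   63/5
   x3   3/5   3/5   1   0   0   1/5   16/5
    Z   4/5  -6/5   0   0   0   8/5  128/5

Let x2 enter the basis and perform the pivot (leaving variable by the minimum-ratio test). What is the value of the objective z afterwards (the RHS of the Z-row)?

Ratio test on column x2 — row 1: (114/5)/(2/5) = 57; row 2: entry -1/5 ≤ 0; row 3: (16/5)/(3/5) = 16/3. Minimum is 16/3 at row 3 (x3 leaves); pivot element 3/5.
Pivot on row 3; the Z-row RHS becomes 128/5 − (-6/5)·(16/3) = 32.

32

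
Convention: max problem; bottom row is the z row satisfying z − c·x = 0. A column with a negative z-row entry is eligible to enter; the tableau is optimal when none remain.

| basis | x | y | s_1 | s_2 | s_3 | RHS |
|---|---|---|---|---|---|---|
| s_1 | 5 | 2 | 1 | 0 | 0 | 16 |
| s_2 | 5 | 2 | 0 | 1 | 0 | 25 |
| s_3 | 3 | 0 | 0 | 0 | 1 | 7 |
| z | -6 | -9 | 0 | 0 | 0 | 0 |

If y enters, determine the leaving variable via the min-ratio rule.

Column y entries and ratios — s_1: 16/2 = 8; s_2: 25/2 = 25/2; s_3: 0 ≤ 0, skip.
Smallest ratio is 8 in the row of s_1, so s_1 leaves.

s_1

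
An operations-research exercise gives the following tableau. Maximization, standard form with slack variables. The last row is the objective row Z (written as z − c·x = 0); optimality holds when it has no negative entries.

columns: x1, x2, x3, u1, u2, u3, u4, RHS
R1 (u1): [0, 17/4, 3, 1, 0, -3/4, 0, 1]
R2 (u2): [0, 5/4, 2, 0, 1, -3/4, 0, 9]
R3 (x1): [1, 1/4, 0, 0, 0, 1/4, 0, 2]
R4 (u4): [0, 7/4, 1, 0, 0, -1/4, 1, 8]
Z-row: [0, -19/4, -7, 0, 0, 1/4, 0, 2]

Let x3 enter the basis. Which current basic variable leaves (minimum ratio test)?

Column x3 entries and ratios — u1: 1/3 = 1/3; u2: 9/2 = 9/2; x1: 0 ≤ 0, skip; u4: 8/1 = 8.
Smallest ratio is 1/3 in the row of u1, so u1 leaves.

u1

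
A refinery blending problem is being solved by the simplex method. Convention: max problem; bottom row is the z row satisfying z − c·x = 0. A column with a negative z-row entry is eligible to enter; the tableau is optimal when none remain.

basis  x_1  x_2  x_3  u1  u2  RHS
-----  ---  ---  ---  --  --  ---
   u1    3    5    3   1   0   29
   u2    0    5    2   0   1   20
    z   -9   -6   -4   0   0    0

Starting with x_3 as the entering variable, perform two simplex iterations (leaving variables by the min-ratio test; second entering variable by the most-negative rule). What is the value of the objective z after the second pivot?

Ratio test on column x_3 — row 1: 29/3 = 29/3; row 2: 20/2 = 10. Minimum is 29/3 at row 1 (u1 leaves); pivot element 3.
Pivot on row 1; the z-row RHS becomes 0 − (-4)·(29/3) = 116/3.
Next entering variable (most negative z-row entry -5): x_1.
Ratio test on column x_1 — row 1: (29/3)/1 = 29/3; row 2: entry -2 ≤ 0. Minimum is 29/3 at row 1 (x_3 leaves); pivot element 1.
After the second pivot the z-row RHS is 116/3 − (-5)·(29/3) = 87.

87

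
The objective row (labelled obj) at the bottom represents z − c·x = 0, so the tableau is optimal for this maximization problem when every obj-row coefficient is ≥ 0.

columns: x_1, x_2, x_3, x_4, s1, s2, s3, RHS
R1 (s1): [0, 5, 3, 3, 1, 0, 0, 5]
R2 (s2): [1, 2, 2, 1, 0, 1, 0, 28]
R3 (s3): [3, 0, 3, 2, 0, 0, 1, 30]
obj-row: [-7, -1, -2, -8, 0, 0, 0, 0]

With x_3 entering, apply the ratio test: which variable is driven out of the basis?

Column x_3 entries and ratios — s1: 5/3 = 5/3; s2: 28/2 = 14; s3: 30/3 = 10.
Smallest ratio is 5/3 in the row of s1, so s1 leaves.

s1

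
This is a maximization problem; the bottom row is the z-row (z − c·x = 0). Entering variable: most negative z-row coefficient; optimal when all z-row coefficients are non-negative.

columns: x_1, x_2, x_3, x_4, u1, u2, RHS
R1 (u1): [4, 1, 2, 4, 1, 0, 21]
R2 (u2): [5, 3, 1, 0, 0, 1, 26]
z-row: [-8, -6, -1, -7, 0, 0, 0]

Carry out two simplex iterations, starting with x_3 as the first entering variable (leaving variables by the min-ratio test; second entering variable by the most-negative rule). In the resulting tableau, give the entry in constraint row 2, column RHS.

Ratio test on column x_3 — row 1: 21/2 = 21/2; row 2: 26/1 = 26. Minimum is 21/2 at row 1 (u1 leaves); pivot element 2.
Divide row 1 by 2; eliminate column x_3 from the other rows.
Second iteration: most negative z-row entry is -6 in column x_1, so x_1 enters.
Ratio test on column x_1 — row 1: (21/2)/2 = 21/4; row 2: (31/2)/3 = 31/6. Minimum is 31/6 at row 2 (u2 leaves); pivot element 3.
Divide row 2 by 3; eliminate column x_1 from the other rows.
After both pivots, the entry at constraint row 2, column RHS is 31/6.

31/6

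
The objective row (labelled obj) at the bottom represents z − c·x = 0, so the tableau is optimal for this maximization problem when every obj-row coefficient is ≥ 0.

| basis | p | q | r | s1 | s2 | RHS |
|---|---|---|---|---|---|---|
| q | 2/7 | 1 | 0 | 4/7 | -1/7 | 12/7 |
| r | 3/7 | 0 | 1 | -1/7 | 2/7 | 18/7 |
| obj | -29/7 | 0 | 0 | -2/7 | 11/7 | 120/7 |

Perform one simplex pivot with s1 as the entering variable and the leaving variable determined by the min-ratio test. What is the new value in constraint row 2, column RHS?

Ratio test on column s1 — row 1: (12/7)/(4/7) = 3; row 2: entry -1/7 ≤ 0. Minimum is 3 at row 1 (q leaves); pivot element 4/7.
Divide row 1 by 4/7; eliminate column s1 from the other rows.
Row 2 update in column RHS: 18/7 − (-1/7)·3 = 3.

3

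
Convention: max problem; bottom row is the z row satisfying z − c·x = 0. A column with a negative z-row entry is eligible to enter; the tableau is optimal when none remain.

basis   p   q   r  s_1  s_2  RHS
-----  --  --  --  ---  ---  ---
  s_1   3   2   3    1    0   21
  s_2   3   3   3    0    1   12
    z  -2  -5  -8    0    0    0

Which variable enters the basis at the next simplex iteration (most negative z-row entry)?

Negative z-row entries: p: -2, q: -5, r: -8.
The most negative is -8 in column r, so r enters.

r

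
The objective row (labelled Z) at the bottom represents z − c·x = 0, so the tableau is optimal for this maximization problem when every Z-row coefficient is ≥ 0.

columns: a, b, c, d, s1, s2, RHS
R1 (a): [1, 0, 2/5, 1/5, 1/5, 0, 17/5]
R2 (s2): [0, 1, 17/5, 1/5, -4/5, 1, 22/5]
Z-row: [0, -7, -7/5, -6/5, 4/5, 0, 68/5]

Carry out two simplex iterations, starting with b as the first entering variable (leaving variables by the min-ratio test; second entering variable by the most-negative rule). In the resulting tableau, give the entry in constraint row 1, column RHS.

Ratio test on column b — row 1: entry 0 ≤ 0; row 2: (22/5)/1 = 22/5. Minimum is 22/5 at row 2 (s2 leaves); pivot element 1.
Divide row 2 by 1; eliminate column b from the other rows.
Second iteration: most negative Z-row entry is -24/5 in column s1, so s1 enters.
Ratio test on column s1 — row 1: (17/5)/(1/5) = 17; row 2: entry -4/5 ≤ 0. Minimum is 17 at row 1 (a leaves); pivot element 1/5.
Divide row 1 by 1/5; eliminate column s1 from the other rows.
After both pivots, the entry at constraint row 1, column RHS is 17.

17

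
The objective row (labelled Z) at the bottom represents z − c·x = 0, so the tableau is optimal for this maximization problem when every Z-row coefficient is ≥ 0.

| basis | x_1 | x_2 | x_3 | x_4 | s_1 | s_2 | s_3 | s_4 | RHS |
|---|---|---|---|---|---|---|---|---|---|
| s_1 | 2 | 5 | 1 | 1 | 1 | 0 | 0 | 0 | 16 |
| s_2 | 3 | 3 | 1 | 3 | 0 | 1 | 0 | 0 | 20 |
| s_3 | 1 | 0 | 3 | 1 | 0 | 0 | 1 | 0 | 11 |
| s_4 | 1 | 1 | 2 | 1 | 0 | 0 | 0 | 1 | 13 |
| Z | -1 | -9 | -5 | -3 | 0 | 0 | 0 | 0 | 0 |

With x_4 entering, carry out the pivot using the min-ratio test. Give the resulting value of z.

Ratio test on column x_4 — row 1: 16/1 = 16; row 2: 20/3 = 20/3; row 3: 11/1 = 11; row 4: 13/1 = 13. Minimum is 20/3 at row 2 (s_2 leaves); pivot element 3.
Pivot on row 2; the Z-row RHS becomes 0 − (-3)·(20/3) = 20.

20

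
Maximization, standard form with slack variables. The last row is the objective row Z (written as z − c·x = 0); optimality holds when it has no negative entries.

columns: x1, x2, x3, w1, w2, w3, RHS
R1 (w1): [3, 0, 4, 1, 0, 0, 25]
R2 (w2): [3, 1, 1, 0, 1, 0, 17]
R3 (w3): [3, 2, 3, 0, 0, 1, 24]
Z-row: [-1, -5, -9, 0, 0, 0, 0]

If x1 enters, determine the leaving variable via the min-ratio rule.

w2

Column x1 entries and ratios — w1: 25/3 = 25/3; w2: 17/3 = 17/3; w3: 24/3 = 8.
Smallest ratio is 17/3 in the row of w2, so w2 leaves.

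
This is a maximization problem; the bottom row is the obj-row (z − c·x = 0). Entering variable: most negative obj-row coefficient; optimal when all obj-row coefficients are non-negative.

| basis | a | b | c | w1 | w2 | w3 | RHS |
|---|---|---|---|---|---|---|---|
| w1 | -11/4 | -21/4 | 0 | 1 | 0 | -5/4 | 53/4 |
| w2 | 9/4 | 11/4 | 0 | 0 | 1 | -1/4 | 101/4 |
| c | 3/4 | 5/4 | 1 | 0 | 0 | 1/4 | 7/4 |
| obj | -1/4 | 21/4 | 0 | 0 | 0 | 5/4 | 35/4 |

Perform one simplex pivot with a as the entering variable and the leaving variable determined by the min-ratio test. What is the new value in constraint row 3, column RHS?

7/3

Ratio test on column a — row 1: entry -11/4 ≤ 0; row 2: (101/4)/(9/4) = 101/9; row 3: (7/4)/(3/4) = 7/3. Minimum is 7/3 at row 3 (c leaves); pivot element 3/4.
Divide row 3 by 3/4; eliminate column a from the other rows.
In the new row 3, the RHS entry is the old entry divided by the pivot: (7/4)/(3/4) = 7/3.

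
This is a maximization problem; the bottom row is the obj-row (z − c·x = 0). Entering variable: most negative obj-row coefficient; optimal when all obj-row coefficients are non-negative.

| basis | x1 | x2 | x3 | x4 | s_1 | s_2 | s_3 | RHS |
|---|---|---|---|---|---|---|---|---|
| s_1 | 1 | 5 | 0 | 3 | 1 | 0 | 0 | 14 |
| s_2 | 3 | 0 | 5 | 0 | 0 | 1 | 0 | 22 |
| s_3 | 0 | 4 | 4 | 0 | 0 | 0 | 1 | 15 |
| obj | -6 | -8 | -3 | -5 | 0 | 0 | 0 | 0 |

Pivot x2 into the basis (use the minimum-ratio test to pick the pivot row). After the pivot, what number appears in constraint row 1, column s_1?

1/5

Ratio test on column x2 — row 1: 14/5 = 14/5; row 2: entry 0 ≤ 0; row 3: 15/4 = 15/4. Minimum is 14/5 at row 1 (s_1 leaves); pivot element 5.
Divide row 1 by 5; eliminate column x2 from the other rows.
In the new row 1, the s_1 entry is the old entry divided by the pivot: 1/5 = 1/5.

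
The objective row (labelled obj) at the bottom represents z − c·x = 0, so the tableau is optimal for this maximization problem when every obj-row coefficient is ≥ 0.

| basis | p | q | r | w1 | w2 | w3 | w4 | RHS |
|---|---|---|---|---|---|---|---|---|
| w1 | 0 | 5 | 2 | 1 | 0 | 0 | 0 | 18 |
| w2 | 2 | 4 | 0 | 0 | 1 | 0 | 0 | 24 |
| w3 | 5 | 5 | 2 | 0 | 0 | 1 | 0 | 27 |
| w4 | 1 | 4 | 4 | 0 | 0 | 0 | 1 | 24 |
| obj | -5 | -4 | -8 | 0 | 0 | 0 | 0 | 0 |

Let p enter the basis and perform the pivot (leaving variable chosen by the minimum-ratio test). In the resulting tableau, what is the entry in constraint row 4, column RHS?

Ratio test on column p — row 1: entry 0 ≤ 0; row 2: 24/2 = 12; row 3: 27/5 = 27/5; row 4: 24/1 = 24. Minimum is 27/5 at row 3 (w3 leaves); pivot element 5.
Divide row 3 by 5; eliminate column p from the other rows.
Row 4 update in column RHS: 24 − 1·(27/5) = 93/5.

93/5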